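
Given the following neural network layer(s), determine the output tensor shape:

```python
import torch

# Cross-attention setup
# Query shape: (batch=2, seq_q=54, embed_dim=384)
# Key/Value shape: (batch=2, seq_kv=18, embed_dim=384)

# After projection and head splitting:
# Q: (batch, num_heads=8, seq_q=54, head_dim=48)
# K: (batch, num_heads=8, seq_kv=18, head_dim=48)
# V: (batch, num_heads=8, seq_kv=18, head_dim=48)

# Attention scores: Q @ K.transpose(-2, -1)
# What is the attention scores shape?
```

Input: (2, 54, 384) -> Output: (2, 8, 54, 18)

Answer: (2, 8, 54, 18)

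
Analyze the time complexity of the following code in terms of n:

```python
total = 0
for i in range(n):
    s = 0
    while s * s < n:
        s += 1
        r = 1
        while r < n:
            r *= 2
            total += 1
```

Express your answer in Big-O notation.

Each loop level contributes: n × √n × log n. Multiplying the contributions gives O(n√n log n).

Answer: O(n√n log n)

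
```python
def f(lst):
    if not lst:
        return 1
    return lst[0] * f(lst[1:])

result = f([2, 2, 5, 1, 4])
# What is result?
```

Product over [2, 2, 5, 1, 4] = 2 * 2 * 5 * 1 * 4 = 80

Answer: 80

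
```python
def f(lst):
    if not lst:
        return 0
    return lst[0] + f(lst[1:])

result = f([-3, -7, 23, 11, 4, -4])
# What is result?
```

(-3) + (-7) + 23 + 11 + 4 + (-4) + 0 = 24

Answer: 24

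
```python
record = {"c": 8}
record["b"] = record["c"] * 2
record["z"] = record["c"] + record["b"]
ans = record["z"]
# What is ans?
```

Trace:
`record = {"c": 8}` → record = {'c': 8}
`record["b"] = record["c"] * 2` → record = {'c': 8, 'b': 16}
`record["z"] = record["c"] + record["b"]` → record = {'c': 8, 'b': 16, 'z': 24}
`ans = record["z"]` → ans = 24
So ans = 24

Answer: 24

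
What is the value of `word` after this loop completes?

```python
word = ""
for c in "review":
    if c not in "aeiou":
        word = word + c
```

Remove vowels from 'review'
`word` takes the values: "" → "r" → "rv" → "rvw"

Answer: "rvw"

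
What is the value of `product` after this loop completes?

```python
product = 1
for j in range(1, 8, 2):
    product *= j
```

Product of 1, 3, 5, ... up to 7
`product` takes the values: 1 → 3 → 15 → 105

Answer: 105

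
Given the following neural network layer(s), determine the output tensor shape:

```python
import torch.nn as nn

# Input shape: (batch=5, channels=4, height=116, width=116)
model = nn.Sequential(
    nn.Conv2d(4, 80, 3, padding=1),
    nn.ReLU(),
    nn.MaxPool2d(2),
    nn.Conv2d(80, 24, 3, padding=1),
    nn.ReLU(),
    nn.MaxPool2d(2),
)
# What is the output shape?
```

Input: (5, 4, 116, 116) -> after first Conv2d: (5, 80, 116, 116) -> after first MaxPool2d: (5, 80, 58, 58) -> after second Conv2d: (5, 24, 58, 58) -> Output: (5, 24, 29, 29)

Answer: (5, 24, 29, 29)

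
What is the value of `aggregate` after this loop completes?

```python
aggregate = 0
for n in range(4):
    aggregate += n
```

Sum of 0 to 3 = 6
`aggregate` takes the values: 0 → 1 → 3 → 6

Answer: 6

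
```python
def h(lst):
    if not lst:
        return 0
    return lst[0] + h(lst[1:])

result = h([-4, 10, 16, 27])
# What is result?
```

(-4) + 10 + 16 + 27 + 0 = 49

Answer: 49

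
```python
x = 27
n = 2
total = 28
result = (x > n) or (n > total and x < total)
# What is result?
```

Trace:
`x = 27` → x = 27
`n = 2` → n = 2
`total = 28` → total = 28
`result = (x > n) or (n > total and x < total)` → result = True
So result = True

Answer: True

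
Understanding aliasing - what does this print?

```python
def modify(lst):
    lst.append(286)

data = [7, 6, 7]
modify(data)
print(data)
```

Key concept: function modifies passed list.
Step by step:
`data = [7, 6, 7]` → data = [7, 6, 7]
`modify(data)` → data = [7, 6, 7, 286]
`print(data)` → prints [7, 6, 7, 286]

Answer: [7, 6, 7, 286]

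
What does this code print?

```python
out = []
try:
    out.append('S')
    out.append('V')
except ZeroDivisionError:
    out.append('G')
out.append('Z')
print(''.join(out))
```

Execution trace: 'S' (try body) → 'V' (try body, no exception) → 'Z' (after the try/except). Output: SVZ

Answer: SVZ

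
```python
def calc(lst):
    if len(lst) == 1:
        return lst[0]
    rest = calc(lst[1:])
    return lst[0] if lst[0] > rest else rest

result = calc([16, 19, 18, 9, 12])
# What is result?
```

Recursive max over [16, 19, 18, 9, 12] = 19

Answer: 19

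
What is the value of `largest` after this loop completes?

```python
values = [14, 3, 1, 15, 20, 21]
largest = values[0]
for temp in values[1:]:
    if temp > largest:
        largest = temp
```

Maximum of [14, 3, 1, 15, 20, 21]
`largest` takes the values: 14 → 15 → 20 → 21

Answer: 21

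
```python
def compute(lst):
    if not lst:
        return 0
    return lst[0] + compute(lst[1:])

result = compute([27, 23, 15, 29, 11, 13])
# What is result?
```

27 + 23 + 15 + 29 + 11 + 13 + 0 = 118

Answer: 118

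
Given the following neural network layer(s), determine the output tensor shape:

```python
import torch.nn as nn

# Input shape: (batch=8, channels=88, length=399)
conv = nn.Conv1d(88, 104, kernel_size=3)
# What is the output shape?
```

Input: (8, 88, 399) -> Output: (8, 104, 397)

Answer: (8, 104, 397)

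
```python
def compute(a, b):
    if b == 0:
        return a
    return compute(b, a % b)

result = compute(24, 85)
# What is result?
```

compute(24, 85) -> compute(85, 24) -> compute(24, 13) -> compute(13, 11) -> compute(11, 2) -> compute(2, 1) -> compute(1, 0) -> 1

Answer: 1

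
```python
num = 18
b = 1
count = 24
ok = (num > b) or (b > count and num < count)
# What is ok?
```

Trace:
`num = 18` → num = 18
`b = 1` → b = 1
`count = 24` → count = 24
`ok = (num > b) or (b > count and num < count)` → ok = True
So ok = True

Answer: True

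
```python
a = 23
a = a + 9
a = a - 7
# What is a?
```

Trace:
`a = 23` → a = 23
`a = a + 9` → a = 32
`a = a - 7` → a = 25
So a = 25

Answer: 25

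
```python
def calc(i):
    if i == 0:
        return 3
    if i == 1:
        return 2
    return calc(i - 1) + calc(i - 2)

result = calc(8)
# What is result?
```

Build up from base cases: calc(0)=3, calc(1)=2, calc(2)=5, calc(3)=7, calc(4)=12, calc(5)=19, calc(6)=31, ..., calc(8)=81

Answer: 81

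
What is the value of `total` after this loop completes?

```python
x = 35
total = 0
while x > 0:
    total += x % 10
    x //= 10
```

Sum digits of 35
`total` takes the values: 0 → 5 → 8

Answer: 8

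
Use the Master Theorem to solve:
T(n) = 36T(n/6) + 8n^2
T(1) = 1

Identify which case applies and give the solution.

a=36, b=6, f(n)=8n^2. log_6(36) = 2. Since c=2 = 2, Case 2 applies: T(n) = Θ(n^log_b(a) · log n) = O(n^2 log n).

Answer: O(n^2 log n) - Case 2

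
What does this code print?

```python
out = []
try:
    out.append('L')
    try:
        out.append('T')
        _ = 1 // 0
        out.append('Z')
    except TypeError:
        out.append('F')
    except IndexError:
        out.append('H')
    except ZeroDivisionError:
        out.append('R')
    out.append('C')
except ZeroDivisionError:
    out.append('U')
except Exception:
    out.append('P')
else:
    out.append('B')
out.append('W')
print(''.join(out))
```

Execution trace: 'L' (try body) → 'T' (inner try body) → 'R' (inner except ZeroDivisionError) → 'C' (try body, no exception) → 'B' (else) → 'W' (after the try/except). Output: LTRCBW

Answer: LTRCBW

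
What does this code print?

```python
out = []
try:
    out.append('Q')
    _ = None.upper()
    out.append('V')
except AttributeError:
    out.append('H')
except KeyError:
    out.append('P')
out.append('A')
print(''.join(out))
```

Execution trace: 'Q' (try body) → 'H' (except AttributeError) → 'A' (after the try/except). Output: QHA

Answer: QHA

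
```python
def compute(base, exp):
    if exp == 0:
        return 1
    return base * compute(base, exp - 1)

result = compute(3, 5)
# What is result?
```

compute(3, 5) = 3 * 3 * 3 * 3 * 3 = 243

Answer: 243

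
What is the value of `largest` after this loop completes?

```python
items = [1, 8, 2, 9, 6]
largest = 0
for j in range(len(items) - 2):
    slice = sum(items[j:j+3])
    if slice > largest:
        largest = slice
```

Max sum of 3-element window in [1, 8, 2, 9, 6]
`largest` takes the values: 0 → 11 → 19

Answer: 19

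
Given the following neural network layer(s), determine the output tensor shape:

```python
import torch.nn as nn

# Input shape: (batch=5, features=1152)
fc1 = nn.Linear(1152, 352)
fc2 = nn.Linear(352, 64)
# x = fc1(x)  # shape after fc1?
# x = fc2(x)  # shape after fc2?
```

Input: (5, 1152) -> after fc1: (5, 352) -> Output: (5, 64)

Answer: (5, 64)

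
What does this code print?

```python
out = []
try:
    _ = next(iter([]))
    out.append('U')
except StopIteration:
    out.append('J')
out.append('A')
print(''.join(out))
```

Execution trace: 'J' (except StopIteration) → 'A' (after the try/except). Output: JA

Answer: JA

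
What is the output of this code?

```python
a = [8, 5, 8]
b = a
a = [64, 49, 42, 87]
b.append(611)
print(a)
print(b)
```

Key concept: rebinding vs mutation: a is rebound to a new list, b still points at the original.
Step by step:
`a = [8, 5, 8]` → a = [8, 5, 8]
`b = a` → b = [8, 5, 8] (same object as a)
`a = [64, 49, 42, 87]` → a = [64, 49, 42, 87]
`b.append(611)` → b = [8, 5, 8, 611]
`print(a)` → prints [64, 49, 42, 87]
`print(b)` → prints [8, 5, 8, 611]

Answer:
[64, 49, 42, 87]
[8, 5, 8, 611]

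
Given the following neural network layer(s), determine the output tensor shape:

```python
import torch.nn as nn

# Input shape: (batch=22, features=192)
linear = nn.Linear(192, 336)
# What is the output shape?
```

Input: (22, 192) -> Output: (22, 336)

Answer: (22, 336)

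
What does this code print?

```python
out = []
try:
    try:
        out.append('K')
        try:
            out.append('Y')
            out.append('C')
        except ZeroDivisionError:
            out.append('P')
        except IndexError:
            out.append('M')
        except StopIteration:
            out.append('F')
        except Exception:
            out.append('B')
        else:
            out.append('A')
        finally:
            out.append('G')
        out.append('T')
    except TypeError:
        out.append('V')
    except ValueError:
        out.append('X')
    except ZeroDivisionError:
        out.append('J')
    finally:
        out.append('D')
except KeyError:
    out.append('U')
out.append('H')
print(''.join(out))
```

Execution trace: 'K' (try body) → 'Y' (inner try body) → 'C' (inner try body, no exception) → 'A' (inner else) → 'G' (inner finally) → 'T' (try body, no exception) → 'D' (finally) → 'H' (after the try/except). Output: KYCAGTDH

Answer: KYCAGTDH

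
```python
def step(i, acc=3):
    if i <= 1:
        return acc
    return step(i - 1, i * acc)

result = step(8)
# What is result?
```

Accumulator trace (n, acc): (8, 3) -> (7, 24) -> (6, 168) -> (5, 1008) -> (4, 5040) -> (3, 20160) -> (2, 60480) -> (1, 120960) -> return 120960

Answer: 120960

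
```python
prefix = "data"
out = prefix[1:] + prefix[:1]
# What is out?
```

Trace:
`prefix = "data"` → prefix = 'data'
`out = prefix[1:] + prefix[:1]` → out = 'atad'
So out = 'atad'

Answer: 'atad'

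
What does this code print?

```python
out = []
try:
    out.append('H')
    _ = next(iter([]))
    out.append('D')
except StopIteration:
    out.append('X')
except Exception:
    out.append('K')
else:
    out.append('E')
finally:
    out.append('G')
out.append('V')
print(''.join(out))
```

Execution trace: 'H' (try body) → 'X' (except StopIteration) → 'G' (finally) → 'V' (after the try/except). Output: HXGV

Answer: HXGV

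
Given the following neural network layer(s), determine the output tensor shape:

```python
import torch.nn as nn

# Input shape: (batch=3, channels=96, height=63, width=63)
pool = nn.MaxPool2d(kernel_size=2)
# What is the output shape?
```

Input: (3, 96, 63, 63) -> Output: (3, 96, 31, 31)

Answer: (3, 96, 31, 31)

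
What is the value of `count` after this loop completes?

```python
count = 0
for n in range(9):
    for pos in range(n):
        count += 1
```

Triangle number: 0+1+2+...+8
`count` takes the values: 0 → 1 → 2 → 3 → 4 → 5 → 6 → 7 → 8 → 9 → 10 → 11 → 12 → 13 → 14 → 15 → 16 → 17 → 18 → 19 → 20 → 21 → 22 → 23 → 24 → 25 → 26 → 27 → 28 → 29 → 30 → 31 → 32 → 33 → 34 → 35 → 36

Answer: 36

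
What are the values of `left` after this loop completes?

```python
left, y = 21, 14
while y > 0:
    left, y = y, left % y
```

GCD of 21 and 14
`left` takes the values: 21 → 14 → 7

Answer: 7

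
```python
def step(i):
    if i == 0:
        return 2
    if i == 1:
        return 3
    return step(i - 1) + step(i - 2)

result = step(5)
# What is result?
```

Build up from base cases: step(0)=2, step(1)=3, step(2)=5, step(3)=8, step(4)=13, step(5)=21

Answer: 21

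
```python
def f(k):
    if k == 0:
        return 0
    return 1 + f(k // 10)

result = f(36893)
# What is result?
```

Count of digits of 36893: 5

Answer: 5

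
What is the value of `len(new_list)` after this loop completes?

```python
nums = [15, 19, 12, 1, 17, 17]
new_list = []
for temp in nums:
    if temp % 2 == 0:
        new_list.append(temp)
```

Count even numbers in [15, 19, 12, 1, 17, 17]
`new_list` takes the values: [] → [12]
So `len(new_list)` = 1

Answer: 1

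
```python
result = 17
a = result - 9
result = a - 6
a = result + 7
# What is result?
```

Trace:
`result = 17` → result = 17
`a = result - 9` → a = 8
`result = a - 6` → result = 2
`a = result + 7` → a = 9
So result = 2

Answer: 2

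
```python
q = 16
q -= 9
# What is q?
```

Trace:
`q = 16` → q = 16
`q -= 9` → q = 7
So q = 7

Answer: 7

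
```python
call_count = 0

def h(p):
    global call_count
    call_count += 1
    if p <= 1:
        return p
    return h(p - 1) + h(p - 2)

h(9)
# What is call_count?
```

Calls(p) = 1 + Calls(p-1) + Calls(p-2); Calls(0)=Calls(1)=1. For p=9 this gives 109.

Answer: 109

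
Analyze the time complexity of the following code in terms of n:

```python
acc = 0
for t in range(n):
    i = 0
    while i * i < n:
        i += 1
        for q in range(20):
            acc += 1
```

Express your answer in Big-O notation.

Each loop level contributes: n × √n × 1. Multiplying the contributions gives O(n√n).

Answer: O(n√n)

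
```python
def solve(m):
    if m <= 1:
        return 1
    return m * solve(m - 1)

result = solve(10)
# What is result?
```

solve(10) = 10 * 9 * 8 * 7 * 6 * 5 * 4 * 3 * 2 * 1 = 3628800

Answer: 3628800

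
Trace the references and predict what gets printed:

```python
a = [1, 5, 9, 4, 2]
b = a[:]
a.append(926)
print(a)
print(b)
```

Key concept: slice [:] creates copy.
Step by step:
`a = [1, 5, 9, 4, 2]` → a = [1, 5, 9, 4, 2]
`b = a[:]` → b = [1, 5, 9, 4, 2]
`a.append(926)` → a = [1, 5, 9, 4, 2, 926]
`print(a)` → prints [1, 5, 9, 4, 2, 926]
`print(b)` → prints [1, 5, 9, 4, 2]

Answer:
[1, 5, 9, 4, 2, 926]
[1, 5, 9, 4, 2]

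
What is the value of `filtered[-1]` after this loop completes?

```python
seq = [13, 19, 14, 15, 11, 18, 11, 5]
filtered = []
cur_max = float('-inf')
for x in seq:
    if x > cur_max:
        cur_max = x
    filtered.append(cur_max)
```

Running max ends at 19
`filtered` takes the values: [] → [13] → [13, 19] → [13, 19, 19] → [13, 19, 19, 19] → [13, 19, 19, 19, 19] → [13, 19, 19, 19, 19, 19] → [13, 19, 19, 19, 19, 19, 19] → [13, 19, 19, 19, 19, 19, 19, 19]
So `filtered[-1]` = 19

Answer: 19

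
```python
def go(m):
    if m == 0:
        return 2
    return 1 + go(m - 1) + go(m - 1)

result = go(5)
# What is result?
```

go(m) = 1 + 2·go(m-1), go(0)=2. Closed form: (2+1)·2^5 - 1 = 95.

Answer: 95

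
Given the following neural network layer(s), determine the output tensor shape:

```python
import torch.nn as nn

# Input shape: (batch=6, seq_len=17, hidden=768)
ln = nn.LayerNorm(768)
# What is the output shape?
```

Input: (6, 17, 768) -> Output: (6, 17, 768)

Answer: (6, 17, 768)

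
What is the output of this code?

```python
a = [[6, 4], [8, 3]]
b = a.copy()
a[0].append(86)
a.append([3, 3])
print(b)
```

Key concept: shallow copy with nested lists.
Step by step:
`a = [[6, 4], [8, 3]]` → a = [[6, 4], [8, 3]]
`b = a.copy()` → b = [[6, 4], [8, 3]]
`a[0].append(86)` → a = [[6, 4, 86], [8, 3]]; b = [[6, 4, 86], [8, 3]]
`a.append([3, 3])` → a = [[6, 4, 86], [8, 3], [3, 3]]
`print(b)` → prints [[6, 4, 86], [8, 3]]

Answer: [[6, 4, 86], [8, 3]]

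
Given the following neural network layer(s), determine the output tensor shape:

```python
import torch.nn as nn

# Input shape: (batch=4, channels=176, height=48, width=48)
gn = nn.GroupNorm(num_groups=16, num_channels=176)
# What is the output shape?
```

Input: (4, 176, 48, 48) -> Output: (4, 176, 48, 48)

Answer: (4, 176, 48, 48)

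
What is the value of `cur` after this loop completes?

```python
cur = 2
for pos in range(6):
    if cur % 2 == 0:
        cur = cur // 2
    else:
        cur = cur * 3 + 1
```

Collatz-style transformation from 2
`cur` takes the values: 2 → 1 → 4 → 2 → 1 → 4 → 2

Answer: 2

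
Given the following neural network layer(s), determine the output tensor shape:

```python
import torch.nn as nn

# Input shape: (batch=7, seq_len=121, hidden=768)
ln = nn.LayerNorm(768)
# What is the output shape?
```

Input: (7, 121, 768) -> Output: (7, 121, 768)

Answer: (7, 121, 768)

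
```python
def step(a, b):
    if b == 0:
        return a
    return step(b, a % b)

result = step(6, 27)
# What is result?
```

step(6, 27) -> step(27, 6) -> step(6, 3) -> step(3, 0) -> 3

Answer: 3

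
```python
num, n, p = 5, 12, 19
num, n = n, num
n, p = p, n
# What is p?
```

Trace:
`num, n, p = 5, 12, 19` → num = 5; n = 12; p = 19
`num, n = n, num` → num = 12; n = 5
`n, p = p, n` → n = 19; p = 5
So p = 5

Answer: 5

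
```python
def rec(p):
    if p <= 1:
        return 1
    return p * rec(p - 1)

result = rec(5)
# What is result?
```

rec(5) = 5 * 4 * 3 * 2 * 1 = 120

Answer: 120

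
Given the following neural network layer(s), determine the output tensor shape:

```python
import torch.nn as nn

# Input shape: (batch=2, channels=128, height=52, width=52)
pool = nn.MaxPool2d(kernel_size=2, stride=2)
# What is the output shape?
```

Input: (2, 128, 52, 52) -> Output: (2, 128, 26, 26)

Answer: (2, 128, 26, 26)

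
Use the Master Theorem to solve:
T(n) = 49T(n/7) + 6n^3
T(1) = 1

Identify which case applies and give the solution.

a=49, b=7, f(n)=6n^3. log_7(49) = 2. Since c=3 > 2 and the regularity condition holds (49(n/7)^3 = (49/7^3)n^3 with 49/7^3 < 1), Case 3 applies: T(n) = Θ(f(n)) = O(n^3).

Answer: O(n^3) - Case 3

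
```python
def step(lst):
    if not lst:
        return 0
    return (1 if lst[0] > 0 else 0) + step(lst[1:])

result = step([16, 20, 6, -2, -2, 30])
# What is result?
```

Count of positive elements in [16, 20, 6, -2, -2, 30] = 4

Answer: 4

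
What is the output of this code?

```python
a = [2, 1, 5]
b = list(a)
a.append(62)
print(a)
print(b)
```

Key concept: list() constructor creates copy.
Step by step:
`a = [2, 1, 5]` → a = [2, 1, 5]
`b = list(a)` → b = [2, 1, 5]
`a.append(62)` → a = [2, 1, 5, 62]
`print(a)` → prints [2, 1, 5, 62]
`print(b)` → prints [2, 1, 5]

Answer:
[2, 1, 5, 62]
[2, 1, 5]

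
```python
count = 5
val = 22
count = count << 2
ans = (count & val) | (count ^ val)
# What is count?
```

Trace:
`count = 5` → count = 5
`val = 22` → val = 22
`count = count << 2` → count = 20
`ans = (count & val) | (count ^ val)` → ans = 22
So count = 20

Answer: 20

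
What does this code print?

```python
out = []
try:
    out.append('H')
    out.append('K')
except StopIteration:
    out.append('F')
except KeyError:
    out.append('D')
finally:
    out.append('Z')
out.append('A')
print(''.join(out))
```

Execution trace: 'H' (try body) → 'K' (try body, no exception) → 'Z' (finally) → 'A' (after the try/except). Output: HKZA

Answer: HKZA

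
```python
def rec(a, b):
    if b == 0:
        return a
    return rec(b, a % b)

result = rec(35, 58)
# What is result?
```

rec(35, 58) -> rec(58, 35) -> rec(35, 23) -> rec(23, 12) -> rec(12, 11) -> rec(11, 1) -> rec(1, 0) -> 1

Answer: 1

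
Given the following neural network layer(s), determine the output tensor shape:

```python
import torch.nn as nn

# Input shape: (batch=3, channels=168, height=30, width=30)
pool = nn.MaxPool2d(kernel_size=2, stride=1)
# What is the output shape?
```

Input: (3, 168, 30, 30) -> Output: (3, 168, 29, 29)

Answer: (3, 168, 29, 29)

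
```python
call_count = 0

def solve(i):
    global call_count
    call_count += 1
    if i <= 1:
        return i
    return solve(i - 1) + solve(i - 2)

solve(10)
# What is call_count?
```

Calls(i) = 1 + Calls(i-1) + Calls(i-2); Calls(0)=Calls(1)=1. For i=10 this gives 177.

Answer: 177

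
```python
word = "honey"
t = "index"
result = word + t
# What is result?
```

Trace:
`word = "honey"` → word = 'honey'
`t = "index"` → t = 'index'
`result = word + t` → result = 'honeyindex'
So result = 'honeyindex'

Answer: 'honeyindex'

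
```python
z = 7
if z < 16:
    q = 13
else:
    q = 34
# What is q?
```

Trace:
`z = 7` → z = 7
`if z < 16: ...` → z < 16 is True → q = 13
So q = 13

Answer: 13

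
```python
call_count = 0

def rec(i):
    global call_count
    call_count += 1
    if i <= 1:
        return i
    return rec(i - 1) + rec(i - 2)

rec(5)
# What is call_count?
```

Calls(i) = 1 + Calls(i-1) + Calls(i-2); Calls(0)=Calls(1)=1. For i=5 this gives 15.

Answer: 15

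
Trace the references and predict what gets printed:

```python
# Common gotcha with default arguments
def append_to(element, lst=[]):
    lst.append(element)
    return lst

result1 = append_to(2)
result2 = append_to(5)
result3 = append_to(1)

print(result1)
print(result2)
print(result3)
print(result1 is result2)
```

Key concept: mutable default argument gotcha.
Step by step:
`result1 = append_to(2)` → result1 = [2]
`result2 = append_to(5)` → result1 = [2, 5] (same object as result2); result2 = [2, 5] (same object as result1)
`result3 = append_to(1)` → result1 = [2, 5, 1] (same object as result2, result3); result2 = [2, 5, 1] (same object as result1, result3); result3 = [2, 5, 1] (same object as result1, result2)
`print(result1)` → prints [2, 5, 1]
`print(result2)` → prints [2, 5, 1]
`print(result3)` → prints [2, 5, 1]
`print(result1 is result2)` → prints True

Answer:
[2, 5, 1]
[2, 5, 1]
[2, 5, 1]
True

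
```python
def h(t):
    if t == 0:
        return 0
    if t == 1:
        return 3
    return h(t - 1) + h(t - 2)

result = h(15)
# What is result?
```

Build up from base cases: h(0)=0, h(1)=3, h(2)=3, h(3)=6, h(4)=9, h(5)=15, h(6)=24, ..., h(15)=1830

Answer: 1830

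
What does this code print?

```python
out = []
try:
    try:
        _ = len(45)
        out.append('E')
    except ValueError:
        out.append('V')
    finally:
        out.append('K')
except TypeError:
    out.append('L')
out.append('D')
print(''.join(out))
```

Execution trace: 'K' (finally) → 'L' (outer except TypeError) → 'D' (after the try/except). Output: KLD

Answer: KLD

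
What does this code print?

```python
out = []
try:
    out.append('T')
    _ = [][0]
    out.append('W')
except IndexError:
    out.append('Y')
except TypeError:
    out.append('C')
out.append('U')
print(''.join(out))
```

Execution trace: 'T' (try body) → 'Y' (except IndexError) → 'U' (after the try/except). Output: TYU

Answer: TYU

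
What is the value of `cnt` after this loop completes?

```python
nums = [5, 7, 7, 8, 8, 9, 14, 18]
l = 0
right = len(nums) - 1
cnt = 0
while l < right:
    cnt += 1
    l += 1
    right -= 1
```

Iterations until pointers meet (list length 8)
`cnt` takes the values: 0 → 1 → 2 → 3 → 4

Answer: 4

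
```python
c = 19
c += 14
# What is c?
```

Trace:
`c = 19` → c = 19
`c += 14` → c = 33
So c = 33

Answer: 33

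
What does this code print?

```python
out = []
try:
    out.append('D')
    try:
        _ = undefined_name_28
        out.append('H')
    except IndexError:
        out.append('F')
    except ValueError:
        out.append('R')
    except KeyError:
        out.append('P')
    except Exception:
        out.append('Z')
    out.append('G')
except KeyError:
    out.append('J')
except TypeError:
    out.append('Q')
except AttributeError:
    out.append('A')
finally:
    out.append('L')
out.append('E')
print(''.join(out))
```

Execution trace: 'D' (try body) → 'Z' (inner except Exception) → 'G' (try body, no exception) → 'L' (finally) → 'E' (after the try/except). Output: DZGLE

Answer: DZGLE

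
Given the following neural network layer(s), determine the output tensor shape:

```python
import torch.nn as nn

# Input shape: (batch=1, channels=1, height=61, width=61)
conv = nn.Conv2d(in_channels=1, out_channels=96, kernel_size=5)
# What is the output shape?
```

Input: (1, 1, 61, 61) -> Output: (1, 96, 57, 57)

Answer: (1, 96, 57, 57)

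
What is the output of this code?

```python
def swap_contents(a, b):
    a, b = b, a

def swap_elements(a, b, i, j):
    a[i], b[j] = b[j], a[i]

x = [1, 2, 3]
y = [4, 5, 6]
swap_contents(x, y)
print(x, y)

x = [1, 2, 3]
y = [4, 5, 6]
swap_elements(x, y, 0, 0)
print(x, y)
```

Key concept: parameter rebinding vs mutation.
Step by step:
`x = [1, 2, 3]` → x = [1, 2, 3]
`y = [4, 5, 6]` → y = [4, 5, 6]
`swap_contents(x, y)` → no visible change to tracked variables
`print(x, y)` → prints [1, 2, 3] [4, 5, 6]
`x = [1, 2, 3]` → x = [1, 2, 3]
`y = [4, 5, 6]` → y = [4, 5, 6]
`swap_elements(x, y, 0, 0)` → x = [4, 2, 3]; y = [1, 5, 6]
`print(x, y)` → prints [4, 2, 3] [1, 5, 6]

Answer:
[1, 2, 3] [4, 5, 6]
[4, 2, 3] [1, 5, 6]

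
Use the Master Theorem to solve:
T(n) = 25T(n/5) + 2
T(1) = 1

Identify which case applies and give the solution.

a=25, b=5, f(n)=2. log_5(25) = 2. Since c=0 < 2, Case 1 applies: T(n) = Θ(n^log_b(a)) = O(n^2).

Answer: O(n^2) - Case 1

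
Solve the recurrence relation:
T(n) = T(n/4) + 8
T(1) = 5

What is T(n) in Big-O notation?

Each step divides n by 4 and adds 8. After log_4(n) steps we reach T(1)=5. So T(n) = 8·log_4(n) + 5 = O(log n).

Answer: O(log n)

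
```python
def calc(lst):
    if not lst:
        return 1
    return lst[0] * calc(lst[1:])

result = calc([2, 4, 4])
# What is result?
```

Product over [2, 4, 4] = 2 * 4 * 4 = 32

Answer: 32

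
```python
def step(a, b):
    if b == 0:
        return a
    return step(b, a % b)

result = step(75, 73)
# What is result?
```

step(75, 73) -> step(73, 2) -> step(2, 1) -> step(1, 0) -> 1

Answer: 1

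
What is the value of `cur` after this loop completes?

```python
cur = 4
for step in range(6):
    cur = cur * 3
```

Multiply by 3, 6 times: 4 * 3^6 = 2916
`cur` takes the values: 4 → 12 → 36 → 108 → 324 → 972 → 2916

Answer: 2916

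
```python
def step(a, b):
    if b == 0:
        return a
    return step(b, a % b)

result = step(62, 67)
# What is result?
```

step(62, 67) -> step(67, 62) -> step(62, 5) -> step(5, 2) -> step(2, 1) -> step(1, 0) -> 1

Answer: 1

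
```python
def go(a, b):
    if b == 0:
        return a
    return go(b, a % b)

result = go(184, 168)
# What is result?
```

go(184, 168) -> go(168, 16) -> go(16, 8) -> go(8, 0) -> 8

Answer: 8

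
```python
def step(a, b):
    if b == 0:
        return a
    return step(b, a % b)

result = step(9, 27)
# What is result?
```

step(9, 27) -> step(27, 9) -> step(9, 0) -> 9

Answer: 9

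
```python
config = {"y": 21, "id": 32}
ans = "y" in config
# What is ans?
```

Trace:
`config = {"y": 21, "id": 32}` → config = {'y': 21, 'id': 32}
`ans = "y" in config` → ans = True
So ans = True

Answer: True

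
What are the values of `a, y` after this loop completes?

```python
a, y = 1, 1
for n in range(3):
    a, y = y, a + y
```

Fibonacci: after 3 iterations
`a, y` takes the values: (1, 1) → (1, 2) → (2, 3) → (3, 5)

Answer: 3, 5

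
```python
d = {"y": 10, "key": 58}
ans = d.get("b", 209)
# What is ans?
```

Trace:
`d = {"y": 10, "key": 58}` → d = {'y': 10, 'key': 58}
`ans = d.get("b", 209)` → ans = 209
So ans = 209

Answer: 209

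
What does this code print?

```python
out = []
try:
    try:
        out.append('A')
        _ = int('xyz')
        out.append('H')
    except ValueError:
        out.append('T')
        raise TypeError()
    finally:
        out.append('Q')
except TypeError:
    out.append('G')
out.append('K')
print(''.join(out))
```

Execution trace: 'A' (inner try body) → 'T' (inner except ValueError) → 'Q' (inner finally) → 'G' (outer except TypeError) → 'K' (after the try/except). Output: ATQGK

Answer: ATQGK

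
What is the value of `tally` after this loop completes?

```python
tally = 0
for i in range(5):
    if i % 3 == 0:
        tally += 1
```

Count numbers divisible by 3 in range(5)
`tally` takes the values: 0 → 1 → 2

Answer: 2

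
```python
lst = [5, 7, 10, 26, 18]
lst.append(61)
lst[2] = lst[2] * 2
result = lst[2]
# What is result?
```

Trace:
`lst = [5, 7, 10, 26, 18]` → lst = [5, 7, 10, 26, 18]
`lst.append(61)` → lst = [5, 7, 10, 26, 18, 61]
`lst[2] = lst[2] * 2` → lst = [5, 7, 20, 26, 18, 61]
`result = lst[2]` → result = 20
So result = 20

Answer: 20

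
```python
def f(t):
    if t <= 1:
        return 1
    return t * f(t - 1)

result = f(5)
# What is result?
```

f(5) = 5 * 4 * 3 * 2 * 1 = 120

Answer: 120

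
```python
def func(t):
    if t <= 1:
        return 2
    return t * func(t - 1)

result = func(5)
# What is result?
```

func(5) = 5 * 4 * 3 * 2 * 2 = 240

Answer: 240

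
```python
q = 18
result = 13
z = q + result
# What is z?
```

Trace:
`q = 18` → q = 18
`result = 13` → result = 13
`z = q + result` → z = 31
So z = 31

Answer: 31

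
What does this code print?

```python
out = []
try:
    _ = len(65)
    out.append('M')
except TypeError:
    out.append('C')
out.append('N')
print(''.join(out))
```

Execution trace: 'C' (except TypeError) → 'N' (after the try/except). Output: CN

Answer: CN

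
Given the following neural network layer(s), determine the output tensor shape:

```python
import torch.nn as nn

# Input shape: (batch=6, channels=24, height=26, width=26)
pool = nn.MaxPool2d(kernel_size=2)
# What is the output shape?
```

Input: (6, 24, 26, 26) -> Output: (6, 24, 13, 13)

Answer: (6, 24, 13, 13)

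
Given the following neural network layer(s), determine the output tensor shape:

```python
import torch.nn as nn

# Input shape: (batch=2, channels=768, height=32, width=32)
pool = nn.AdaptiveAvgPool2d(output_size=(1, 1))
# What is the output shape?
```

Input: (2, 768, 32, 32) -> Output: (2, 768, 1, 1)

Answer: (2, 768, 1, 1)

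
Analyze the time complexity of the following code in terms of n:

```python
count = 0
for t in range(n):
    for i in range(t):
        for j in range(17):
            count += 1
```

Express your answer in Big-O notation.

Each loop level contributes: n × n × 1. Multiplying the contributions gives O(n^2).

Answer: O(n^2)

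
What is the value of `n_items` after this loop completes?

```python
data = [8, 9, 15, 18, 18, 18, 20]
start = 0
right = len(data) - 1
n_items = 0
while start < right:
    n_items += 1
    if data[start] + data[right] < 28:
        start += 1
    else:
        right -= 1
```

Steps to find pair summing to 28
`n_items` takes the values: 0 → 1 → 2 → 3 → 4 → 5 → 6

Answer: 6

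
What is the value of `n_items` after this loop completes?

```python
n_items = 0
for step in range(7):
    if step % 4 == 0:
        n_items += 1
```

Count numbers divisible by 4 in range(7)
`n_items` takes the values: 0 → 1 → 2

Answer: 2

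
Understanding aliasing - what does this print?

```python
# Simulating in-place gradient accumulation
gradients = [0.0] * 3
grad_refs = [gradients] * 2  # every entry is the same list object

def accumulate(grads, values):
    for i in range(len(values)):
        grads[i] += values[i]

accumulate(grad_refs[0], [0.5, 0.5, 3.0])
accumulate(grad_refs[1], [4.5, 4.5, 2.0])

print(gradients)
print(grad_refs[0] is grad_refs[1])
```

Key concept: gradient accumulation aliasing.
Step by step:
`gradients = [0.0] * 3` → gradients = [0.0, 0.0, 0.0]
`grad_refs = [gradients] * 2` → grad_refs = [[0.0, 0.0, 0.0], [0.0, 0.0, 0.0]]
`accumulate(grad_refs[0], [0.5, 0.5, 3.0])` → gradients = [0.5, 0.5, 3.0]; grad_refs = [[0.5, 0.5, 3.0], [0.5, 0.5, 3.0]]
`accumulate(grad_refs[1], [4.5, 4.5, 2.0])` → gradients = [5.0, 5.0, 5.0]; grad_refs = [[5.0, 5.0, 5.0], [5.0, 5.0, 5.0]]
`print(gradients)` → prints [5.0, 5.0, 5.0]
`print(grad_refs[0] is grad_refs[1])` → prints True

Answer:
[5.0, 5.0, 5.0]
True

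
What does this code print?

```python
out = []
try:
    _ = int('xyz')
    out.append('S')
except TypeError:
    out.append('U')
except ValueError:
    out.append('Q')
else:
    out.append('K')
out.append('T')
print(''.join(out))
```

Execution trace: 'Q' (except ValueError) → 'T' (after the try/except). Output: QT

Answer: QT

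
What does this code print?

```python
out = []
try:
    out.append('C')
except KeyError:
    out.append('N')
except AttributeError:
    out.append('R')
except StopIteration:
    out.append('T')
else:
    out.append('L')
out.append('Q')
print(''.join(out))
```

Execution trace: 'C' (try body, no exception) → 'L' (else) → 'Q' (after the try/except). Output: CLQ

Answer: CLQ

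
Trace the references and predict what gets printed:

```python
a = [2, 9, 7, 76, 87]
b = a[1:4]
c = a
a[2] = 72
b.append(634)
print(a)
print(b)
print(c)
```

Key concept: slice vs alias.
Step by step:
`a = [2, 9, 7, 76, 87]` → a = [2, 9, 7, 76, 87]
`b = a[1:4]` → b = [9, 7, 76]
`c = a` → c = [2, 9, 7, 76, 87] (same object as a)
`a[2] = 72` → a = [2, 9, 72, 76, 87] (same object as c); c = [2, 9, 72, 76, 87] (same object as a)
`b.append(634)` → b = [9, 7, 76, 634]
`print(a)` → prints [2, 9, 72, 76, 87]
`print(b)` → prints [9, 7, 76, 634]
`print(c)` → prints [2, 9, 72, 76, 87]

Answer:
[2, 9, 72, 76, 87]
[9, 7, 76, 634]
[2, 9, 72, 76, 87]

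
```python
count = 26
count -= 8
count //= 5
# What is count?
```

Trace:
`count = 26` → count = 26
`count -= 8` → count = 18
`count //= 5` → count = 3
So count = 3

Answer: 3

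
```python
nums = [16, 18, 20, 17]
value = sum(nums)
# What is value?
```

Trace:
`nums = [16, 18, 20, 17]` → nums = [16, 18, 20, 17]
`value = sum(nums)` → value = 71
So value = 71

Answer: 71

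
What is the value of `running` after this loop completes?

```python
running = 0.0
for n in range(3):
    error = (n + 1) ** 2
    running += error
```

Sum of squared losses 1² + 2² + ... + 3²
`running` takes the values: 0.0 → 1.0 → 5.0 → 14.0

Answer: 14.0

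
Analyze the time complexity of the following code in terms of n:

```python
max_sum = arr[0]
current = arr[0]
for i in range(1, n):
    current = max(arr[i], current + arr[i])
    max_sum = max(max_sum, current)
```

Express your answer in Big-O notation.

This is Kadane's algorithm for maximum subarray. Time complexity: O(n).

Answer: O(n)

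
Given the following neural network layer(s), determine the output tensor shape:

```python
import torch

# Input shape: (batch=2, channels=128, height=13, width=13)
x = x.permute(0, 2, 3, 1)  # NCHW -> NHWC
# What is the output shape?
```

Input: (2, 128, 13, 13) -> Output: (2, 13, 13, 128)

Answer: (2, 13, 13, 128)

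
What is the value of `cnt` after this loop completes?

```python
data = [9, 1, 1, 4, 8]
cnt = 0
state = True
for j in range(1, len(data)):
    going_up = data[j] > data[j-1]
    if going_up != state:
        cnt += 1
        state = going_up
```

Count direction changes in [9, 1, 1, 4, 8]
`cnt` takes the values: 0 → 1 → 2

Answer: 2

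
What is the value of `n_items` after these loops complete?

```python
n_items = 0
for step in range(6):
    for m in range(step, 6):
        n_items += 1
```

Upper triangle: 6 + 5 + ... + 1
`n_items` takes the values: 0 → 1 → 2 → 3 → 4 → 5 → 6 → 7 → 8 → 9 → 10 → 11 → 12 → 13 → 14 → 15 → 16 → 17 → 18 → 19 → 20 → 21

Answer: 21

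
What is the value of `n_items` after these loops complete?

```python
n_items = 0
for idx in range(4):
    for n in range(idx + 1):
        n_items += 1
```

Triangle: 1 + 2 + ... + 4
`n_items` takes the values: 0 → 1 → 2 → 3 → 4 → 5 → 6 → 7 → 8 → 9 → 10

Answer: 10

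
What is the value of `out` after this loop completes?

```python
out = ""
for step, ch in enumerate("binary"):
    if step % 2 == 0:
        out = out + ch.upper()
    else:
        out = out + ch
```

Uppercase even positions in 'binary'
`out` takes the values: "" → "B" → "Bi" → "BiN" → "BiNa" → "BiNaR" → "BiNaRy"

Answer: "BiNaRy"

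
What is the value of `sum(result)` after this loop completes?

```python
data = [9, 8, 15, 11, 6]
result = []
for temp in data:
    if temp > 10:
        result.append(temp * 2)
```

Sum of doubled values > 10
`result` takes the values: [] → [30] → [30, 22]
So `sum(result)` = 52

Answer: 52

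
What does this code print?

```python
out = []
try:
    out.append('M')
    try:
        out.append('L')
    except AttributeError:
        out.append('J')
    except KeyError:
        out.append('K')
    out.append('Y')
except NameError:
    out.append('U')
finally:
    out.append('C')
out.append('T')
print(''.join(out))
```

Execution trace: 'M' (try body) → 'L' (inner try body, no exception) → 'Y' (try body, no exception) → 'C' (finally) → 'T' (after the try/except). Output: MLYCT

Answer: MLYCT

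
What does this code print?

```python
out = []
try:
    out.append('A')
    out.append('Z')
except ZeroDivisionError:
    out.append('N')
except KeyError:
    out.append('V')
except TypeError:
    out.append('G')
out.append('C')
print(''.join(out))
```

Execution trace: 'A' (try body) → 'Z' (try body, no exception) → 'C' (after the try/except). Output: AZC

Answer: AZC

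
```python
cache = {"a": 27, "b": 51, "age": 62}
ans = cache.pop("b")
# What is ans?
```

Trace:
`cache = {"a": 27, "b": 51, "age": 62}` → cache = {'a': 27, 'b': 51, 'age': 62}
`ans = cache.pop("b")` → cache = {'a': 27, 'age': 62}; ans = 51
So ans = 51

Answer: 51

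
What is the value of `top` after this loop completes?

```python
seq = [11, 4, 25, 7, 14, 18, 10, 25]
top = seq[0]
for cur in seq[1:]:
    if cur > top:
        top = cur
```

Maximum of [11, 4, 25, 7, 14, 18, 10, 25]
`top` takes the values: 11 → 25

Answer: 25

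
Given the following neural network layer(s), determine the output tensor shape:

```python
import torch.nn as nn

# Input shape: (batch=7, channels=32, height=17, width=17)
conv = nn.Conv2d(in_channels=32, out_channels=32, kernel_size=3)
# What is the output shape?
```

Input: (7, 32, 17, 17) -> Output: (7, 32, 15, 15)

Answer: (7, 32, 15, 15)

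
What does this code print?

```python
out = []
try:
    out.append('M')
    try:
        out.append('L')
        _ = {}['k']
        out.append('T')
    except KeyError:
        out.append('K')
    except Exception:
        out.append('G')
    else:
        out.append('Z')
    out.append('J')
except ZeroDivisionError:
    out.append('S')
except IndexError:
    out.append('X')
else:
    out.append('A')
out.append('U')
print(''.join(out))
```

Execution trace: 'M' (try body) → 'L' (inner try body) → 'K' (inner except KeyError) → 'J' (try body, no exception) → 'A' (else) → 'U' (after the try/except). Output: MLKJAU

Answer: MLKJAU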